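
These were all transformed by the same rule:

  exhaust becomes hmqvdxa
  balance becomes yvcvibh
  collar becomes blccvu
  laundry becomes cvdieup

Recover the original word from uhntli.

Each letter's alphabet position (a=0..z=25) is mapped through 3·x+21 mod 26 — an affine cipher.
Undoing it on uhntli: u(20)→9·(20−21)≡17=r; h(7)→9·(7−21)≡4=e; n(13)→9·(13−21)≡6=g; t(19)→9·(19−21)≡8=i; l(11)→9·(11−21)≡14=o; i(8)→9·(8−21)≡13=n (all mod 26).

region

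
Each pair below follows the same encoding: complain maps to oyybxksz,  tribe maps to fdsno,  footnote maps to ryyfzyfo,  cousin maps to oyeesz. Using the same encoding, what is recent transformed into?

dooozf

The shift depends on letter class: consonant c→o is +12, but vowel o→y is +10. The rule splits by letter class: vowels +10, consonants +12.
For recent: r(cons)+12=d, e(vowel)+10=o, c(cons)+12=o, e(vowel)+10=o, n(cons)+12=z, t(cons)+12=f.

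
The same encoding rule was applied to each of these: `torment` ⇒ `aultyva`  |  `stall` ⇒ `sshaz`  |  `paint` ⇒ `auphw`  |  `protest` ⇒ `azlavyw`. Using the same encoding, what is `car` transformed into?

yhj

Two steps: reverse the string, then apply a Caesar shift of +7.
Applying it to car: reverse → rac; then shift: r+7=y, a+7=h, c+7=j.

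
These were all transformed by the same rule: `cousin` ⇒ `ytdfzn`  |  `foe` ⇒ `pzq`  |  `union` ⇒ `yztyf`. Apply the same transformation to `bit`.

etm

The output letters match the input read backwards, each shifted +11: cousin reversed is nisuoc. Read the word backwards and shift each letter +11.
Applying it to bit: reverse → tib; then shift: t+11=e, i+11=t, b+11=m.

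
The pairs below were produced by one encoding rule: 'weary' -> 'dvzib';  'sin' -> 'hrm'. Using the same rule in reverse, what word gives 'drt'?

Each pair mirrors across the alphabet (w↔d, e↔v, a↔z): positions sum to 25. This is the alphabet-reversal cipher (Atbash): a becomes z, b becomes y, etc.
Reversing it on drt: d↔w, r↔i, t↔g.

wig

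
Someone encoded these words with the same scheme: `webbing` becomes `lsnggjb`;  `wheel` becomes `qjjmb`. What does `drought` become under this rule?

The output letters match the input read backwards, each shifted +5: webbing reversed is gnibbew. Read the word backwards and shift each letter +5.
Applying it to drought: reverse → thguord; then shift: t+5=y, h+5=m, g+5=l, u+5=z, o+5=t, r+5=w, d+5=i.

ymlztwi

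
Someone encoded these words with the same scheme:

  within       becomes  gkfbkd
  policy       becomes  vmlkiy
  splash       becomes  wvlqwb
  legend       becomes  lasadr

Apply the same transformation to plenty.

w(22)→g(6) and i(8)→k(10) fit y≡9x+16 (mod 26); the inverse of 9 mod 26 is 3. Each letter's alphabet position (a=0..z=25) is mapped through 9·x+16 mod 26 — an affine cipher.
For plenty: p(15)→9·15+16≡21=v; l(11)→9·11+16≡11=l; e(4)→9·4+16≡0=a; n(13)→9·13+16≡3=d; t(19)→9·19+16≡5=f; y(24)→9·24+16≡24=y (all mod 26).

vladfy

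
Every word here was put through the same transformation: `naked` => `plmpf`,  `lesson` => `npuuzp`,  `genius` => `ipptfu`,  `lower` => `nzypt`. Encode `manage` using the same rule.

olplip

The rule splits by letter class: vowels +11, consonants +2.
Applying it to manage: m(cons)+2=o, a(vowel)+11=l, n(cons)+2=p, a(vowel)+11=l, g(cons)+2=i, e(vowel)+11=p.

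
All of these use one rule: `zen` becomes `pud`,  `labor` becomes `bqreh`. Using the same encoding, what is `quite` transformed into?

Each letter is shifted forward by 16 in the alphabet (a Caesar shift of +16).
Applying it to quite: q+16=g, u+16=k, i+16=y, t+16=j, e+16=u.

gkyju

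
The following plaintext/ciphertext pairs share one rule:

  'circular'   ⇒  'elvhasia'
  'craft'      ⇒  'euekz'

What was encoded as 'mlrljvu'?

kingdom

In circular: c→e is +2, i→l is +3, r→v is +4, c→h is +5 — the shift increases by 1 each position. Each letter shifts forward by (position + 2), i.e. 2, 3, 4, … — the shift grows by one for each successive letter.
Decoding mlrljvu: m−2=k, l−3=i, r−4=n, l−5=g, j−6=d, v−7=o, u−8=m.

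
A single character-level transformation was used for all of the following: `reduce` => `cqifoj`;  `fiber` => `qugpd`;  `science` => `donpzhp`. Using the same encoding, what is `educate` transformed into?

Shifts by position in reduce: pos 0: r→c (+11), pos 1: e→q (+12), pos 2: d→i (+5), pos 3: u→f (+11), pos 4: c→o (+12), pos 5: e→j (+5) — repeating every 3. A repeating key of period 3 is used — shifts +11, +12, +5 over and over.
On educate: e+11=p, d+12=p, u+5=z, c+11=n, a+12=m, t+5=y, e+11=p.

ppznmyp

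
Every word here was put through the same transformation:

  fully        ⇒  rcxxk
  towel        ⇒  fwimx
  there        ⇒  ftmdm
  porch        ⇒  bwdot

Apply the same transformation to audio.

The shift depends on letter class: consonant f→r is +12, but vowel u→c is +8. Two shifts are in play — +8 for a/e/i/o/u, +12 for every other letter.
Applying it to audio: a(vowel)+8=i, u(vowel)+8=c, d(cons)+12=p, i(vowel)+8=q, o(vowel)+8=w.

icpqw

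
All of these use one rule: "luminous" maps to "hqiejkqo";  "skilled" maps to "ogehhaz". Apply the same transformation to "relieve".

Each letter is shifted forward by 22 in the alphabet (a Caesar shift of +22).
On relieve: r+22=n, e+22=a, l+22=h, i+22=e, e+22=a, v+22=r, e+22=a.

naheara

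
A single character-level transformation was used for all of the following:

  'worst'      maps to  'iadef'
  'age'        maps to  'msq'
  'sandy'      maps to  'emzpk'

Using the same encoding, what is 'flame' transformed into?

Compare letters: w→i is +12, o→a is +12, r→d is +12 — a constant shift. This is a Caesar cipher with shift 12.
For flame: f+12=r, l+12=x, a+12=m, m+12=y, e+12=q.

rxmyq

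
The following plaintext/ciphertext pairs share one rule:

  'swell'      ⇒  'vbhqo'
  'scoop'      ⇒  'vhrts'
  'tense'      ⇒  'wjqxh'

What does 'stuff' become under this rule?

vyxki

Shifts by position in swell: pos 0: s→v (+3), pos 1: w→b (+5), pos 2: e→h (+3), pos 3: l→q (+5) — repeating every 2. It's a Vigenère-style cipher with numeric key [3,5]: position i shifts by key[i mod 2].
For stuff: s+3=v, t+5=y, u+3=x, f+5=k, f+3=i.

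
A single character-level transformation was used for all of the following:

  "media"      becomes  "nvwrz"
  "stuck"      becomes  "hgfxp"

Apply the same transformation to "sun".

Each pair mirrors across the alphabet (m↔n, e↔v, d↔w): positions sum to 25. Letters are reflected about the middle of the alphabet (position → 25−position): Atbash.
Applying it to sun: s↔h, u↔f, n↔m.

hfm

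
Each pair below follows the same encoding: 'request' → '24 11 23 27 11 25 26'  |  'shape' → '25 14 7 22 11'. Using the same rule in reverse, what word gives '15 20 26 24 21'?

r is letter #18 and maps to 24: an offset of 6. Each letter is replaced by its alphabet position (a=1..z=26) + 6.
Reversing it on 15 20 26 24 21: 15→(15−6)÷1=9=i, 20→(20−6)÷1=14=n, 26→(26−6)÷1=20=t, 24→(24−6)÷1=18=r, 21→(21−6)÷1=15=o.

intro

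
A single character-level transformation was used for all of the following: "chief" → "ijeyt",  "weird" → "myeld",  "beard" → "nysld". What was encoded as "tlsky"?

frame

c(2)→i(8) and h(7)→j(9) fit y≡21x+18 (mod 26); the inverse of 21 mod 26 is 5. Each letter's alphabet position (a=0..z=25) is mapped through 21·x+18 mod 26 — an affine cipher.
Reversing it on tlsky: t(19)→5·(19−18)≡5=f; l(11)→5·(11−18)≡17=r; s(18)→5·(18−18)≡0=a; k(10)→5·(10−18)≡12=m; y(24)→5·(24−18)≡4=e (all mod 26).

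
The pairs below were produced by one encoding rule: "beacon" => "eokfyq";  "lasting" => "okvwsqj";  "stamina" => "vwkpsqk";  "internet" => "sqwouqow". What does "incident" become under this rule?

sqfsgoqw

The rule splits by letter class: vowels +10, consonants +3.
Applying it to incident: i(vowel)+10=s, n(cons)+3=q, c(cons)+3=f, i(vowel)+10=s, d(cons)+3=g, e(vowel)+10=o, n(cons)+3=q, t(cons)+3=w.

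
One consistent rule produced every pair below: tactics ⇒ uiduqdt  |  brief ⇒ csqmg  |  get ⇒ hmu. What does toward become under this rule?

The shift depends on letter class: consonant t→u is +1, but vowel a→i is +8. The rule splits by letter class: vowels +8, consonants +1.
On toward: t(cons)+1=u, o(vowel)+8=w, w(cons)+1=x, a(vowel)+8=i, r(cons)+1=s, d(cons)+1=e.

uwxise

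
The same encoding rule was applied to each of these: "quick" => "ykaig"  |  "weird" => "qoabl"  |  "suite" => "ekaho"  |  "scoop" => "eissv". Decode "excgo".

Treating letters as 0–25, the rule is x ↦ 3x + 2 (mod 26).
Reversing it on excgo: e(4)→9·(4−2)≡18=s; x(23)→9·(23−2)≡7=h; c(2)→9·(2−2)≡0=a; g(6)→9·(6−2)≡10=k; o(14)→9·(14−2)≡4=e (all mod 26).

shake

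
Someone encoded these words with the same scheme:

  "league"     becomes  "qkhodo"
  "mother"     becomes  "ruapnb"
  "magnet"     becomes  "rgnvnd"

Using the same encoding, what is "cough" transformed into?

huboq

In league: l→q is +5, e→k is +6, a→h is +7, g→o is +8 — the shift increases by 1 each position. Each letter shifts forward by (position + 5), i.e. 5, 6, 7, … — the shift grows by one for each successive letter.
For cough: c+5=h, o+6=u, u+7=b, g+8=o, h+9=q.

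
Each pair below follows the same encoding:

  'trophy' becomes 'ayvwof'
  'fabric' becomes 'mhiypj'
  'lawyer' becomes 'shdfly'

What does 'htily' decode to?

Compare letters: t→a is +7, r→y is +7, o→v is +7 — a constant shift. It's a constant shift of +7 (ROT7).
Decoding htily: h−7=a, t−7=m, i−7=b, l−7=e, y−7=r.

amber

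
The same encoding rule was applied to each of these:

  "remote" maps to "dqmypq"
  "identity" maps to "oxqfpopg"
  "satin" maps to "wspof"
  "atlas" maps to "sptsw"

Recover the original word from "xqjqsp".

defeat

r(17)→d(3) and e(4)→q(16) fit y≡19x+18 (mod 26); the inverse of 19 mod 26 is 11. Treating letters as 0–25, the rule is x ↦ 19x + 18 (mod 26).
Decoding xqjqsp: x(23)→11·(23−18)≡3=d; q(16)→11·(16−18)≡4=e; j(9)→11·(9−18)≡5=f; q(16)→11·(16−18)≡4=e; s(18)→11·(18−18)≡0=a; p(15)→11·(15−18)≡19=t (all mod 26).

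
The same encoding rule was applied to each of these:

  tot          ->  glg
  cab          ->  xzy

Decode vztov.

eagle

Each pair mirrors across the alphabet (t↔g, o↔l, t↔g): positions sum to 25. Letters are reflected about the middle of the alphabet (position → 25−position): Atbash.
Undoing it on vztov: v↔e, z↔a, t↔g, o↔l, v↔e.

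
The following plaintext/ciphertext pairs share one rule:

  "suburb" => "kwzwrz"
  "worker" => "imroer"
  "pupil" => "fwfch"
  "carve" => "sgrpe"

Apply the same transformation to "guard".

qwgrl

Treating letters as 0–25, the rule is x ↦ 19x + 6 (mod 26).
On guard: g(6)→19·6+6≡16=q; u(20)→19·20+6≡22=w; a(0)→19·0+6≡6=g; r(17)→19·17+6≡17=r; d(3)→19·3+6≡11=l (all mod 26).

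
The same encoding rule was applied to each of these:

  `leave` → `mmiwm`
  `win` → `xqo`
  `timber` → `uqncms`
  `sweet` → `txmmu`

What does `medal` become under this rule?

The shift depends on letter class: consonant l→m is +1, but vowel e→m is +8. Two shifts are in play — +8 for a/e/i/o/u, +1 for every other letter.
Applying it to medal: m(cons)+1=n, e(vowel)+8=m, d(cons)+1=e, a(vowel)+8=i, l(cons)+1=m.

nmeim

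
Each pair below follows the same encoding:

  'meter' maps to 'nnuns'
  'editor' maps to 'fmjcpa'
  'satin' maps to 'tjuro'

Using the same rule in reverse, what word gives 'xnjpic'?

Shifts by position in meter: pos 0: m→n (+1), pos 1: e→n (+9), pos 2: t→u (+1), pos 3: e→n (+9) — repeating every 2. It's a Vigenère-style cipher with numeric key [1,9]: position i shifts by key[i mod 2].
Undoing it on xnjpic: x−1=w, n−9=e, j−1=i, p−9=g, i−1=h, c−9=t.

weight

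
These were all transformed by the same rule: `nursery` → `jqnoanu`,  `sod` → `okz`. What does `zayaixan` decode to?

Compare letters: n→j is +22, u→q is +22, r→n is +22 — a constant shift. Each letter is shifted forward by 22 in the alphabet (a Caesar shift of +22).
Undoing it on zayaixan: z−22=d, a−22=e, y−22=c, a−22=e, i−22=m, x−22=b, a−22=e, n−22=r.

december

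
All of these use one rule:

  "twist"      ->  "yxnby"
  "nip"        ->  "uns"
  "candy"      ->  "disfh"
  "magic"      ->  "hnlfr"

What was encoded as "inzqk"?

fluid

The output letters match the input read backwards, each shifted +5: twist reversed is tsiwt. Two steps: reverse the string, then apply a Caesar shift of +5.
Undoing it on inzqk: shift back: i−5=d, n−5=i, z−5=u, q−5=l, k−5=f → diulf; then reverse → fluid.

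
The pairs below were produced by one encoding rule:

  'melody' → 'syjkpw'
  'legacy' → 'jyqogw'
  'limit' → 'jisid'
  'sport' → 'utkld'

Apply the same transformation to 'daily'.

poijw

m(12)→s(18) and e(4)→y(24) fit y≡9x+14 (mod 26); the inverse of 9 mod 26 is 3. Treating letters as 0–25, the rule is x ↦ 9x + 14 (mod 26).
Applying it to daily: d(3)→9·3+14≡15=p; a(0)→9·0+14≡14=o; i(8)→9·8+14≡8=i; l(11)→9·11+14≡9=j; y(24)→9·24+14≡22=w (all mod 26).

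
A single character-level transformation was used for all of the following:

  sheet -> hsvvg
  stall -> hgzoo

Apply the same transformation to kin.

Each pair mirrors across the alphabet (s↔h, h↔s, e↔v): positions sum to 25. Each letter is replaced by its mirror in the alphabet: a↔z, b↔y, c↔x, and so on (the Atbash cipher).
For kin: k↔p, i↔r, n↔m.

prm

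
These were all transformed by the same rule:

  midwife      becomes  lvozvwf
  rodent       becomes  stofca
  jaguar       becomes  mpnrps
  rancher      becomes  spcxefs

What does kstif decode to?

prove

m(12)→l(11) and i(8)→v(21) fit y≡17x+15 (mod 26); the inverse of 17 mod 26 is 23. This is an affine cipher: with a=0,…,z=25, each position x becomes (17x+15) mod 26.
Reversing it on kstif: k(10)→23·(10−15)≡15=p; s(18)→23·(18−15)≡17=r; t(19)→23·(19−15)≡14=o; i(8)→23·(8−15)≡21=v; f(5)→23·(5−15)≡4=e (all mod 26).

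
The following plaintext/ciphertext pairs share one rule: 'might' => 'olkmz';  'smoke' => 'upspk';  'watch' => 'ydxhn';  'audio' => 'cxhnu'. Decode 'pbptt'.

nylon

The shift increases by 1 at each position, starting from +2: 2, 3, 4, ….
Undoing it on pbptt: p−2=n, b−3=y, p−4=l, t−5=o, t−6=n.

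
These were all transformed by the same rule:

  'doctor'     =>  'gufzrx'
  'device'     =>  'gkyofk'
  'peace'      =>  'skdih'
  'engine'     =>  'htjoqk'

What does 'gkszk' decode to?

It's a Vigenère-style cipher with numeric key [3,6]: position i shifts by key[i mod 2].
Undoing it on gkszk: g−3=d, k−6=e, s−3=p, z−6=t, k−3=h.

depth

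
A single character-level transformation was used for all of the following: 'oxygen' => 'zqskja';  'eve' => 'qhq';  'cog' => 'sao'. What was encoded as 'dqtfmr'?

Two steps: reverse the string, then apply a Caesar shift of +12.
Undoing it on dqtfmr: shift back: d−12=r, q−12=e, t−12=h, f−12=t, m−12=a, r−12=f → rehtaf; then reverse → father.

father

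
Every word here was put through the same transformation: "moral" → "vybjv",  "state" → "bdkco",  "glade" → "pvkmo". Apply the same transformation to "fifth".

ospcr

Shifts by position in moral: pos 0: m→v (+9), pos 1: o→y (+10), pos 2: r→b (+10), pos 3: a→j (+9), pos 4: l→v (+10) — repeating every 3. A repeating key of period 3 is used — shifts +9, +10, +10 over and over.
Applying it to fifth: f+9=o, i+10=s, f+10=p, t+9=c, h+10=r.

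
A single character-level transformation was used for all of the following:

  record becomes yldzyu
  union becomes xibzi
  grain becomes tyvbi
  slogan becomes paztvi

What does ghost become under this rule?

tkzpg

r(17)→y(24) and e(4)→l(11) fit y≡17x+21 (mod 26); the inverse of 17 mod 26 is 23. Treating letters as 0–25, the rule is x ↦ 17x + 21 (mod 26).
For ghost: g(6)→17·6+21≡19=t; h(7)→17·7+21≡10=k; o(14)→17·14+21≡25=z; s(18)→17·18+21≡15=p; t(19)→17·19+21≡6=g (all mod 26).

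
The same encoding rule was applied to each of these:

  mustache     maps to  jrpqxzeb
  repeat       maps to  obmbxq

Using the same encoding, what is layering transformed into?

Compare letters: m→j is +23, u→r is +23, s→p is +23 — a constant shift. Every letter moves 23 places later in the alphabet, wrapping around z→a.
Applying it to layering: l+23=i, a+23=x, y+23=v, e+23=b, r+23=o, i+23=f, n+23=k, g+23=d.

ixvbofkd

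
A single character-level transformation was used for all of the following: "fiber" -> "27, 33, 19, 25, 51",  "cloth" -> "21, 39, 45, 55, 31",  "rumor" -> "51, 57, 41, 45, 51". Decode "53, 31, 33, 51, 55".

f(#6)→27 and i(#9)→33: differences scale by 2, so n = 2·pos + 15. With a=1..z=26, the number is 2·pos + 15.
Undoing it on 53, 31, 33, 51, 55: 53→(53−15)÷2=19=s, 31→(31−15)÷2=8=h, 33→(33−15)÷2=9=i, 51→(51−15)÷2=18=r, 55→(55−15)÷2=20=t.

shirt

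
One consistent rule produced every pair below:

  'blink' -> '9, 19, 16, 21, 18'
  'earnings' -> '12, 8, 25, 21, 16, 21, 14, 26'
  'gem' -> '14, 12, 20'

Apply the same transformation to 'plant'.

23, 19, 8, 21, 27

b is letter #2 and maps to 9: an offset of 7. The number is (letter's place in the alphabet, a=1) + 7.
Applying it to plant: p=16→23, l=12→19, a=1→8, n=14→21, t=20→27.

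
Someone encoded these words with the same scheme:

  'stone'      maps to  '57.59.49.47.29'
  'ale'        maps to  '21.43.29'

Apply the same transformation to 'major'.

s(#19)→57 and t(#20)→59: differences scale by 2, so n = 2·pos + 19. With a=1..z=26, the number is 2·pos + 19.
Applying it to major: m=13→45, a=1→21, j=10→39, o=15→49, r=18→55.

45.21.39.49.55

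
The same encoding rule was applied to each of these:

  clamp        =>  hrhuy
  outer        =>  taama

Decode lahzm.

Letter i (0-indexed) is shifted by i+5, so successive shifts are 5, 6, 7, ….
Reversing it on lahzm: l−5=g, a−6=u, h−7=a, z−8=r, m−9=d.

guard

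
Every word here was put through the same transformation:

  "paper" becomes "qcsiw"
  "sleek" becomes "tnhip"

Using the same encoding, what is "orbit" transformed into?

ptemy

Each letter shifts forward by (position + 1), i.e. 1, 2, 3, … — the shift grows by one for each successive letter.
On orbit: o+1=p, r+2=t, b+3=e, i+4=m, t+5=y.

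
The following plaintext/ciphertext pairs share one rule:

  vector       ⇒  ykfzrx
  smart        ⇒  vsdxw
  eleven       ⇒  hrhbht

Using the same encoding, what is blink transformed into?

erltn

A repeating key of period 2 is used — shifts +3, +6 over and over.
For blink: b+3=e, l+6=r, i+3=l, n+6=t, k+3=n.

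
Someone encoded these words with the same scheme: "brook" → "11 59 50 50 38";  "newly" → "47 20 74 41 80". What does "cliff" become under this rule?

14 41 32 23 23

The formula is n = 3×(alphabet index, a=1) + 5.
For cliff: c=3→14, l=12→41, i=9→32, f=6→23, f=6→23.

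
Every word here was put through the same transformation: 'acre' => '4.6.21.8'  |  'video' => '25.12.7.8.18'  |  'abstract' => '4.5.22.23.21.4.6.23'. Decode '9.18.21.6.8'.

a is letter #1 and maps to 4: an offset of 3. Each letter is replaced by its alphabet position (a=1..z=26) + 3.
Decoding 9.18.21.6.8: 9→(9−3)÷1=6=f, 18→(18−3)÷1=15=o, 21→(21−3)÷1=18=r, 6→(6−3)÷1=3=c, 8→(8−3)÷1=5=e.

force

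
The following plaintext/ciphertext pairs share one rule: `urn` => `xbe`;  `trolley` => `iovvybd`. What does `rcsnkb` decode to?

radish

The output letters match the input read backwards, each shifted +10: urn reversed is nru. Two steps: reverse the string, then apply a Caesar shift of +10.
Decoding rcsnkb: shift back: r−10=h, c−10=s, s−10=i, n−10=d, k−10=a, b−10=r → hsidar; then reverse → radish.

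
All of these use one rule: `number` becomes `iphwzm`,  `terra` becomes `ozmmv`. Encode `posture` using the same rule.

Compare letters: n→i is +21, u→p is +21, m→h is +21 — a constant shift. It's a constant shift of +21 (ROT21).
Applying it to posture: p+21=k, o+21=j, s+21=n, t+21=o, u+21=p, r+21=m, e+21=z.

kjnopmz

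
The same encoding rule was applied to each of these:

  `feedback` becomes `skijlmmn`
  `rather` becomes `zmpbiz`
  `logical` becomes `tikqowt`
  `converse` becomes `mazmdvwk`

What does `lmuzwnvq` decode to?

informed

The output letters match the input read backwards, each shifted +8: feedback reversed is kcabdeef. Read the word backwards and shift each letter +8.
Decoding lmuzwnvq: shift back: l−8=d, m−8=e, u−8=m, z−8=r, w−8=o, n−8=f, v−8=n, q−8=i → demrofni; then reverse → informed.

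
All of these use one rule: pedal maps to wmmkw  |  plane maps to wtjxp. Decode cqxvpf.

violet

In pedal: p→w is +7, e→m is +8, d→m is +9, a→k is +10 — the shift increases by 1 each position. Each letter shifts forward by (position + 7), i.e. 7, 8, 9, … — the shift grows by one for each successive letter.
Reversing it on cqxvpf: c−7=v, q−8=i, x−9=o, v−10=l, p−11=e, f−12=t.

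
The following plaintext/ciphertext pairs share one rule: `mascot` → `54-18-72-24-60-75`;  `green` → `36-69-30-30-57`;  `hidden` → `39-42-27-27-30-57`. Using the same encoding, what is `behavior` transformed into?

21-30-39-18-81-42-60-69

m(#13)→54 and a(#1)→18: differences scale by 3, so n = 3·pos + 15. With a=1..z=26, the number is 3·pos + 15.
For behavior: b=2→21, e=5→30, h=8→39, a=1→18, v=22→81, i=9→42, o=15→60, r=18→69.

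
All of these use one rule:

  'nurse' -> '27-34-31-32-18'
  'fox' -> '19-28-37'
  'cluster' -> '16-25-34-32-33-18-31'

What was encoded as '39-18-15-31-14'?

n is letter #14 and maps to 27: an offset of 13. Each letter is replaced by its alphabet position (a=1..z=26) + 13.
Undoing it on 39-18-15-31-14: 39→(39−13)÷1=26=z, 18→(18−13)÷1=5=e, 15→(15−13)÷1=2=b, 31→(31−13)÷1=18=r, 14→(14−13)÷1=1=a.

zebra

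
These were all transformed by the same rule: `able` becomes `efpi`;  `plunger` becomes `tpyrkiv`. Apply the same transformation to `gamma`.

Each letter is shifted forward by 4 in the alphabet (a Caesar shift of +4).
On gamma: g+4=k, a+4=e, m+4=q, m+4=q, a+4=e.

keqqe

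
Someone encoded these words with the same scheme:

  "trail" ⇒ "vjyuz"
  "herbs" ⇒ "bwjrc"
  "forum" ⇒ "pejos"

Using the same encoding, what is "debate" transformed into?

dwryvw

t(19)→v(21) and r(17)→j(9) fit y≡19x+24 (mod 26); the inverse of 19 mod 26 is 11. This is an affine cipher: with a=0,…,z=25, each position x becomes (19x+24) mod 26.
On debate: d(3)→19·3+24≡3=d; e(4)→19·4+24≡22=w; b(1)→19·1+24≡17=r; a(0)→19·0+24≡24=y; t(19)→19·19+24≡21=v; e(4)→19·4+24≡22=w (all mod 26).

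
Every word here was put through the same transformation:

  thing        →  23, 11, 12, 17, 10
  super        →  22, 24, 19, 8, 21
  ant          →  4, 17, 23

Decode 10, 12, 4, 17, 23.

giant

t is letter #20 and maps to 23: an offset of 3. Letters become their 1-based position plus 3 (so a→4, b→5, …).
Decoding 10, 12, 4, 17, 23: 10→(10−3)÷1=7=g, 12→(12−3)÷1=9=i, 4→(4−3)÷1=1=a, 17→(17−3)÷1=14=n, 23→(23−3)÷1=20=t.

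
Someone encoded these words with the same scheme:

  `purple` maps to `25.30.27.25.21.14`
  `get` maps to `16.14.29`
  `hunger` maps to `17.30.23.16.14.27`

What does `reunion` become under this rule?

p is letter #16 and maps to 25: an offset of 9. Each letter is replaced by its alphabet position (a=1..z=26) + 9.
On reunion: r=18→27, e=5→14, u=21→30, n=14→23, i=9→18, o=15→24, n=14→23.

27.14.30.23.18.24.23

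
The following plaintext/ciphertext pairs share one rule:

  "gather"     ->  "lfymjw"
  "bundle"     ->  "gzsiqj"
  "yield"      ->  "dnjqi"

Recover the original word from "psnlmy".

Every letter moves 5 places later in the alphabet, wrapping around z→a.
Undoing it on psnlmy: p−5=k, s−5=n, n−5=i, l−5=g, m−5=h, y−5=t.

knight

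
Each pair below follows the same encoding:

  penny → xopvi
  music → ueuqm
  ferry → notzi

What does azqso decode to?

spoke

Shifts by position in penny: pos 0: p→x (+8), pos 1: e→o (+10), pos 2: n→p (+2), pos 3: n→v (+8), pos 4: y→i (+10) — repeating every 3. The shifts repeat in a cycle of length 3: positions 0,1,… shift by +8, +10, +2, then the pattern repeats.
Decoding azqso: a−8=s, z−10=p, q−2=o, s−8=k, o−10=e.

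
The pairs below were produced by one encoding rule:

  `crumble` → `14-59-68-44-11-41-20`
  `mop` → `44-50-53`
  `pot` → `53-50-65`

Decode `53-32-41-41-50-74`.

c(#3)→14 and r(#18)→59: differences scale by 3, so n = 3·pos + 5. With a=1..z=26, the number is 3·pos + 5.
Undoing it on 53-32-41-41-50-74: 53→(53−5)÷3=16=p, 32→(32−5)÷3=9=i, 41→(41−5)÷3=12=l, 41→(41−5)÷3=12=l, 50→(50−5)÷3=15=o, 74→(74−5)÷3=23=w.

pillow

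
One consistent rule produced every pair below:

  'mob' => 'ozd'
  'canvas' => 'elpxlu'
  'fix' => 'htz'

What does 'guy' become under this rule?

ifa

The shift depends on letter class: consonant m→o is +2, but vowel o→z is +11. The rule splits by letter class: vowels +11, consonants +2.
Applying it to guy: g(cons)+2=i, u(vowel)+11=f, y(cons)+2=a.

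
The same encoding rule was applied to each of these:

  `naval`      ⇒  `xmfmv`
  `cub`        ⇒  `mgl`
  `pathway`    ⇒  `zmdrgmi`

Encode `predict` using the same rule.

The shift depends on letter class: consonant n→x is +10, but vowel a→m is +12. The rule splits by letter class: vowels +12, consonants +10.
For predict: p(cons)+10=z, r(cons)+10=b, e(vowel)+12=q, d(cons)+10=n, i(vowel)+12=u, c(cons)+10=m, t(cons)+10=d.

zbqnumd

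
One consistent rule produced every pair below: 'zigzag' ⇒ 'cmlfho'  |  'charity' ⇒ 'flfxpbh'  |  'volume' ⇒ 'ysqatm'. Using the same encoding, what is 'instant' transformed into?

Letter i (0-indexed) is shifted by i+3, so successive shifts are 3, 4, 5, ….
On instant: i+3=l, n+4=r, s+5=x, t+6=z, a+7=h, n+8=v, t+9=c.

lrxzhvc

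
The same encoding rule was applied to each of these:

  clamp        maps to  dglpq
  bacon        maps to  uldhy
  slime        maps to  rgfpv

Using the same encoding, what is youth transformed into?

c(2)→d(3) and l(11)→g(6) fit y≡9x+11 (mod 26); the inverse of 9 mod 26 is 3. This is an affine cipher: with a=0,…,z=25, each position x becomes (9x+11) mod 26.
Applying it to youth: y(24)→9·24+11≡19=t; o(14)→9·14+11≡7=h; u(20)→9·20+11≡9=j; t(19)→9·19+11≡0=a; h(7)→9·7+11≡22=w (all mod 26).

thjaw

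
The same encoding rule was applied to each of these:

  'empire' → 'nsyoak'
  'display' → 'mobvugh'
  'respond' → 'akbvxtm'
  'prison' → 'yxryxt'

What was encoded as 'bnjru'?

shall

A repeating key of period 2 is used — shifts +9, +6 over and over.
Decoding bnjru: b−9=s, n−6=h, j−9=a, r−6=l, u−9=l.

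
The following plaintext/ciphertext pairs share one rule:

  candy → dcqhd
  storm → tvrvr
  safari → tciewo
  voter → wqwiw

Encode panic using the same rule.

qcqmh

The shift increases by 1 at each position, starting from +1: 1, 2, 3, ….
For panic: p+1=q, a+2=c, n+3=q, i+4=m, c+5=h.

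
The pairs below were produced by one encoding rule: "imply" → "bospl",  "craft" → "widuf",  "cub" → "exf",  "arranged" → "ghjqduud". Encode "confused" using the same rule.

The output letters match the input read backwards, each shifted +3: imply reversed is ylpmi. The word is reversed, then every letter is shifted forward by 3.
Applying it to confused: reverse → desufnoc; then shift: d+3=g, e+3=h, s+3=v, u+3=x, f+3=i, n+3=q, o+3=r, c+3=f.

ghvxiqrf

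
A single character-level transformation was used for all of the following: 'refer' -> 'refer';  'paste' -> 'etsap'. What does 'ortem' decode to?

metro

It's just the letters in reverse order.
Undoing it on ortem: then reverse → metro.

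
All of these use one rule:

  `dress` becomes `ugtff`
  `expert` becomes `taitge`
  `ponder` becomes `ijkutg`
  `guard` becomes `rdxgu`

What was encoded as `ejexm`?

Treating letters as 0–25, the rule is x ↦ 25x + 23 (mod 26).
Undoing it on ejexm: e(4)→25·(4−23)≡19=t; j(9)→25·(9−23)≡14=o; e(4)→25·(4−23)≡19=t; x(23)→25·(23−23)≡0=a; m(12)→25·(12−23)≡11=l (all mod 26).

total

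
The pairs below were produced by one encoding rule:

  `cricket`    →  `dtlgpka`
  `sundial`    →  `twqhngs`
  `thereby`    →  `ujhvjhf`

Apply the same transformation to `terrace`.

In cricket: c→d is +1, r→t is +2, i→l is +3, c→g is +4 — the shift increases by 1 each position. Letter i (0-indexed) is shifted by i+1, so successive shifts are 1, 2, 3, ….
For terrace: t+1=u, e+2=g, r+3=u, r+4=v, a+5=f, c+6=i, e+7=l.

uguvfil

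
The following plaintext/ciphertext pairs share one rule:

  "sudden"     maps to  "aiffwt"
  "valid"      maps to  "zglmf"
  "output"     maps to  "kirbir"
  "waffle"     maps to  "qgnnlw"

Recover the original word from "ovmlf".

s(18)→a(0) and u(20)→i(8) fit y≡17x+6 (mod 26); the inverse of 17 mod 26 is 23. Treating letters as 0–25, the rule is x ↦ 17x + 6 (mod 26).
Reversing it on ovmlf: o(14)→23·(14−6)≡2=c; v(21)→23·(21−6)≡7=h; m(12)→23·(12−6)≡8=i; l(11)→23·(11−6)≡11=l; f(5)→23·(5−6)≡3=d (all mod 26).

child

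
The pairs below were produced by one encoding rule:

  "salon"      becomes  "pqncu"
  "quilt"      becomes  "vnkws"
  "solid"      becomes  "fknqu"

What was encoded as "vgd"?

bet

Two steps: reverse the string, then apply a Caesar shift of +2.
Reversing it on vgd: shift back: v−2=t, g−2=e, d−2=b → teb; then reverse → bet.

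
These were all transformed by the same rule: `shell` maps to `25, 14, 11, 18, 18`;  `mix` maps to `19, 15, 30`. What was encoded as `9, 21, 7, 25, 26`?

coast

s is letter #19 and maps to 25: an offset of 6. The number is (letter's place in the alphabet, a=1) + 6.
Undoing it on 9, 21, 7, 25, 26: 9→(9−6)÷1=3=c, 21→(21−6)÷1=15=o, 7→(7−6)÷1=1=a, 25→(25−6)÷1=19=s, 26→(26−6)÷1=20=t.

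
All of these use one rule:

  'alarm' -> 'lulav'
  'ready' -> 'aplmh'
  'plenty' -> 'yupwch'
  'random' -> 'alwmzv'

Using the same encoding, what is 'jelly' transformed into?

spuuh

The shift depends on letter class: consonant l→u is +9, but vowel a→l is +11. Two shifts are in play — +11 for a/e/i/o/u, +9 for every other letter.
Applying it to jelly: j(cons)+9=s, e(vowel)+11=p, l(cons)+9=u, l(cons)+9=u, y(cons)+9=h.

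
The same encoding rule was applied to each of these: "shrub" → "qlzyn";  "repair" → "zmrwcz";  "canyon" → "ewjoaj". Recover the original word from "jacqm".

noise

s(18)→q(16) and h(7)→l(11) fit y≡17x+22 (mod 26); the inverse of 17 mod 26 is 23. This is an affine cipher: with a=0,…,z=25, each position x becomes (17x+22) mod 26.
Decoding jacqm: j(9)→23·(9−22)≡13=n; a(0)→23·(0−22)≡14=o; c(2)→23·(2−22)≡8=i; q(16)→23·(16−22)≡18=s; m(12)→23·(12−22)≡4=e (all mod 26).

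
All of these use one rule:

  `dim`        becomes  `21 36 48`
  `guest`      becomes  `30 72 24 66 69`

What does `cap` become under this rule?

d(#4)→21 and i(#9)→36: differences scale by 3, so n = 3·pos + 9. Each letter becomes 3×(its alphabet position, a=1..z=26) + 9.
Applying it to cap: c=3→18, a=1→12, p=16→57.

18 12 57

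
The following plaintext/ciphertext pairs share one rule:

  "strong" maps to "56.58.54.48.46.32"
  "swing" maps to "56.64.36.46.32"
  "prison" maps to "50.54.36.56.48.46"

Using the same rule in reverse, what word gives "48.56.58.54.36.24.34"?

s(#19)→56 and t(#20)→58: differences scale by 2, so n = 2·pos + 18. With a=1..z=26, the number is 2·pos + 18.
Reversing it on 48.56.58.54.36.24.34: 48→(48−18)÷2=15=o, 56→(56−18)÷2=19=s, 58→(58−18)÷2=20=t, 54→(54−18)÷2=18=r, 36→(36−18)÷2=9=i, 24→(24−18)÷2=3=c, 34→(34−18)÷2=8=h.

ostrich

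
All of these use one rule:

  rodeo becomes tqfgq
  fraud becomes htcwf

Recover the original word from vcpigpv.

tangent

This is a Caesar cipher with shift 2.
Reversing it on vcpigpv: v−2=t, c−2=a, p−2=n, i−2=g, g−2=e, p−2=n, v−2=t.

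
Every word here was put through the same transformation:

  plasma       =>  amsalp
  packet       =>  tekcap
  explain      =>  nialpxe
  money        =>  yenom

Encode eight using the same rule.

The output letters match the input read backwards: plasma reversed is amsalp. The word is simply reversed.
For eight: reverse → thgie.

thgie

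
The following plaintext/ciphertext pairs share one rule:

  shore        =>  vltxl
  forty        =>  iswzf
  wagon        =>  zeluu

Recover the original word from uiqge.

relax

In shore: s→v is +3, h→l is +4, o→t is +5, r→x is +6 — the shift increases by 1 each position. Each letter shifts forward by (position + 3), i.e. 3, 4, 5, … — the shift grows by one for each successive letter.
Decoding uiqge: u−3=r, i−4=e, q−5=l, g−6=a, e−7=x.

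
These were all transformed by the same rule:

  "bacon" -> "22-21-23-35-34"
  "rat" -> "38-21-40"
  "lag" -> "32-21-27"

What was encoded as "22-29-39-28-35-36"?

b is letter #2 and maps to 22: an offset of 20. Each letter is replaced by its alphabet position (a=1..z=26) + 20.
Reversing it on 22-29-39-28-35-36: 22→(22−20)÷1=2=b, 29→(29−20)÷1=9=i, 39→(39−20)÷1=19=s, 28→(28−20)÷1=8=h, 35→(35−20)÷1=15=o, 36→(36−20)÷1=16=p.

bishop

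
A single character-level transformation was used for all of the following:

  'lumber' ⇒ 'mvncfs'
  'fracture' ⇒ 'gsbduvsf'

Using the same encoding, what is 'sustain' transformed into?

Compare letters: l→m is +1, u→v is +1, m→n is +1 — a constant shift. This is a Caesar cipher with shift 1.
On sustain: s+1=t, u+1=v, s+1=t, t+1=u, a+1=b, i+1=j, n+1=o.

tvtubjo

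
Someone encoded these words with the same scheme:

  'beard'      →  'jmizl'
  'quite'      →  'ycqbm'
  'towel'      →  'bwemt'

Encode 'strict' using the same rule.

It's a constant shift of +8 (ROT8).
For strict: s+8=a, t+8=b, r+8=z, i+8=q, c+8=k, t+8=b.

abzqkb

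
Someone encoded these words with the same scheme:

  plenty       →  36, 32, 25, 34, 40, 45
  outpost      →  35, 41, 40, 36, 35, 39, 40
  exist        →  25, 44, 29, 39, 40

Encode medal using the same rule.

33, 25, 24, 21, 32

p is letter #16 and maps to 36: an offset of 20. Letters become their 1-based position plus 20 (so a→21, b→22, …).
On medal: m=13→33, e=5→25, d=4→24, a=1→21, l=12→32.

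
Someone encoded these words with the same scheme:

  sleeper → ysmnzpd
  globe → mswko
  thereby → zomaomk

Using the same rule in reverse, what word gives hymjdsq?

breathe

The shift increases by 1 at each position, starting from +6: 6, 7, 8, ….
Decoding hymjdsq: h−6=b, y−7=r, m−8=e, j−9=a, d−10=t, s−11=h, q−12=e.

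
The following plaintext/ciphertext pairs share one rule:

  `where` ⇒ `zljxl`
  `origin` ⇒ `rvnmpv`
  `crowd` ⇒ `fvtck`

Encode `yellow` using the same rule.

In where: w→z is +3, h→l is +4, e→j is +5, r→x is +6 — the shift increases by 1 each position. Each letter shifts forward by (position + 3), i.e. 3, 4, 5, … — the shift grows by one for each successive letter.
For yellow: y+3=b, e+4=i, l+5=q, l+6=r, o+7=v, w+8=e.

biqrve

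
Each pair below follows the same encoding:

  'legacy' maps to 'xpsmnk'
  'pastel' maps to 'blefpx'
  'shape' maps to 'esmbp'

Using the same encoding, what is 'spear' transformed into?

eaqmc

Shifts by position in legacy: pos 0: l→x (+12), pos 1: e→p (+11), pos 2: g→s (+12), pos 3: a→m (+12), pos 4: c→n (+11), pos 5: y→k (+12) — repeating every 3. A repeating key of period 3 is used — shifts +12, +11, +12 over and over.
On spear: s+12=e, p+11=a, e+12=q, a+12=m, r+11=c.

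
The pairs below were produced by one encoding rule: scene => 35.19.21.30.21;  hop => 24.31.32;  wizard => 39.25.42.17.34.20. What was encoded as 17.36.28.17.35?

s is letter #19 and maps to 35: an offset of 16. The number is (letter's place in the alphabet, a=1) + 16.
Undoing it on 17.36.28.17.35: 17→(17−16)÷1=1=a, 36→(36−16)÷1=20=t, 28→(28−16)÷1=12=l, 17→(17−16)÷1=1=a, 35→(35−16)÷1=19=s.

atlas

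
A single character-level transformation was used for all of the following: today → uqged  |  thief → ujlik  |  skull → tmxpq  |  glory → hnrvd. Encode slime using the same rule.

In today: t→u is +1, o→q is +2, d→g is +3, a→e is +4 — the shift increases by 1 each position. Letter i (0-indexed) is shifted by i+1, so successive shifts are 1, 2, 3, ….
On slime: s+1=t, l+2=n, i+3=l, m+4=q, e+5=j.

tnlqj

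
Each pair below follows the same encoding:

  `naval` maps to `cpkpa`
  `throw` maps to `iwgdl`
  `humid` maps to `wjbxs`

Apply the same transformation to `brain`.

Every letter moves 15 places later in the alphabet, wrapping around z→a.
On brain: b+15=q, r+15=g, a+15=p, i+15=x, n+15=c.

qgpxc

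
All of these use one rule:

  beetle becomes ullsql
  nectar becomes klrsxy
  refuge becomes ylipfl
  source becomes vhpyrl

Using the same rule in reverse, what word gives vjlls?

b(1)→u(20) and e(4)→l(11) fit y≡23x+23 (mod 26); the inverse of 23 mod 26 is 17. This is an affine cipher: with a=0,…,z=25, each position x becomes (23x+23) mod 26.
Decoding vjlls: v(21)→17·(21−23)≡18=s; j(9)→17·(9−23)≡22=w; l(11)→17·(11−23)≡4=e; l(11)→17·(11−23)≡4=e; s(18)→17·(18−23)≡19=t (all mod 26).

sweet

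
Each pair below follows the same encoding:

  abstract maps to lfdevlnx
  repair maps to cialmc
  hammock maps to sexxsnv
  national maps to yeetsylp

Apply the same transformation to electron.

It's a Vigenère-style cipher with numeric key [11,4,11]: position i shifts by key[i mod 3].
For electron: e+11=p, l+4=p, e+11=p, c+11=n, t+4=x, r+11=c, o+11=z, n+4=r.

pppnxczr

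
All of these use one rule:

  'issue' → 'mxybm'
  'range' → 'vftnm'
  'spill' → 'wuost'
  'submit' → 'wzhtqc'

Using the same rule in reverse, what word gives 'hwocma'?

In issue: i→m is +4, s→x is +5, s→y is +6, u→b is +7 — the shift increases by 1 each position. Each letter shifts forward by (position + 4), i.e. 4, 5, 6, … — the shift grows by one for each successive letter.
Reversing it on hwocma: h−4=d, w−5=r, o−6=i, c−7=v, m−8=e, a−9=r.

driver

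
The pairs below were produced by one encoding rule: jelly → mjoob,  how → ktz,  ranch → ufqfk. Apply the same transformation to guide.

The shift depends on letter class: consonant j→m is +3, but vowel e→j is +5. The rule splits by letter class: vowels +5, consonants +3.
Applying it to guide: g(cons)+3=j, u(vowel)+5=z, i(vowel)+5=n, d(cons)+3=g, e(vowel)+5=j.

jzngj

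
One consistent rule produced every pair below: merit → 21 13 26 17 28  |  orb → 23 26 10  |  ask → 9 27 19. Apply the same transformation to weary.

31 13 9 26 33

m is letter #13 and maps to 21: an offset of 8. Each letter is replaced by its alphabet position (a=1..z=26) + 8.
On weary: w=23→31, e=5→13, a=1→9, r=18→26, y=25→33.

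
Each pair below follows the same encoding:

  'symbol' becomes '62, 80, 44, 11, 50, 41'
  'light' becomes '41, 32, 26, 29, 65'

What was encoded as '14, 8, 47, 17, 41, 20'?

s(#19)→62 and y(#25)→80: differences scale by 3, so n = 3·pos + 5. Each letter becomes 3×(its alphabet position, a=1..z=26) + 5.
Undoing it on 14, 8, 47, 17, 41, 20: 14→(14−5)÷3=3=c, 8→(8−5)÷3=1=a, 47→(47−5)÷3=14=n, 17→(17−5)÷3=4=d, 41→(41−5)÷3=12=l, 20→(20−5)÷3=5=e.

candle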